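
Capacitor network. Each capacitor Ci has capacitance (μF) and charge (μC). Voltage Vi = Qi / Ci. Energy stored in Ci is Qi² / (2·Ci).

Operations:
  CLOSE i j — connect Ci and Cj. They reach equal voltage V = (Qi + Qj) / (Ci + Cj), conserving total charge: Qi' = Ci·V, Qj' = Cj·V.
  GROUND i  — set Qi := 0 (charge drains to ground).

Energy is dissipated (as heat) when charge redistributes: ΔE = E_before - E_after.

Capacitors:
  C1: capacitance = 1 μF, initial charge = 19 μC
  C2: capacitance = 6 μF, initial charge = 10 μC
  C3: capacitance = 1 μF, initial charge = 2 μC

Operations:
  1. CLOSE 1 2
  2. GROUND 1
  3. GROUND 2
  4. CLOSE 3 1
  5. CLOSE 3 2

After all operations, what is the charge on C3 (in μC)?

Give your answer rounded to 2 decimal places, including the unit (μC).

Answer: 0.14 μC

Derivation:
Initial: C1(1μF, Q=19μC, V=19.00V), C2(6μF, Q=10μC, V=1.67V), C3(1μF, Q=2μC, V=2.00V)
Op 1: CLOSE 1-2: Q_total=29.00, C_total=7.00, V=4.14; Q1=4.14, Q2=24.86; dissipated=128.762
Op 2: GROUND 1: Q1=0; energy lost=8.582
Op 3: GROUND 2: Q2=0; energy lost=51.490
Op 4: CLOSE 3-1: Q_total=2.00, C_total=2.00, V=1.00; Q3=1.00, Q1=1.00; dissipated=1.000
Op 5: CLOSE 3-2: Q_total=1.00, C_total=7.00, V=0.14; Q3=0.14, Q2=0.86; dissipated=0.429
Final charges: Q1=1.00, Q2=0.86, Q3=0.14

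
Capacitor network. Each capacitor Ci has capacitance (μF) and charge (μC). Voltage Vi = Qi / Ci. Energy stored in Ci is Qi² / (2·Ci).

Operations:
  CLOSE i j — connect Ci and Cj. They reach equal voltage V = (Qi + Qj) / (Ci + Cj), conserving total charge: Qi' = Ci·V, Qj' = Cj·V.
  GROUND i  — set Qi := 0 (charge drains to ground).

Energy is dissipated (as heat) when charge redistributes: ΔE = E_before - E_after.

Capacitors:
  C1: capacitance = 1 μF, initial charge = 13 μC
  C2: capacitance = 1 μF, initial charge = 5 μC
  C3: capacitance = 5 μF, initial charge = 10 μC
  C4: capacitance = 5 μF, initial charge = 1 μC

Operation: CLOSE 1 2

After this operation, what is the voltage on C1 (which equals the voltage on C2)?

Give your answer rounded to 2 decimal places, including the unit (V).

Initial: C1(1μF, Q=13μC, V=13.00V), C2(1μF, Q=5μC, V=5.00V), C3(5μF, Q=10μC, V=2.00V), C4(5μF, Q=1μC, V=0.20V)
Op 1: CLOSE 1-2: Q_total=18.00, C_total=2.00, V=9.00; Q1=9.00, Q2=9.00; dissipated=16.000

Answer: 9.00 V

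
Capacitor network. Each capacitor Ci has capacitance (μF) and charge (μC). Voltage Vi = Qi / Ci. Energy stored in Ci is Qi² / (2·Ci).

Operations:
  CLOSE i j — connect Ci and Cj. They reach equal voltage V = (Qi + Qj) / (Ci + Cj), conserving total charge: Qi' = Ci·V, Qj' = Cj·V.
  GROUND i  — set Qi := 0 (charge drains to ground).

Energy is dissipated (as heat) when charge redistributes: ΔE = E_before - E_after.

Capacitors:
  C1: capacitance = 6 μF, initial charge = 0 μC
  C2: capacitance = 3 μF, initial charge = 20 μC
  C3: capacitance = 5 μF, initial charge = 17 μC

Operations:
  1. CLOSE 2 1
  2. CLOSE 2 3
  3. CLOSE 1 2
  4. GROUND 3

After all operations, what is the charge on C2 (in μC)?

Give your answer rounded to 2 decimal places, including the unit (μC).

Answer: 7.40 μC

Derivation:
Initial: C1(6μF, Q=0μC, V=0.00V), C2(3μF, Q=20μC, V=6.67V), C3(5μF, Q=17μC, V=3.40V)
Op 1: CLOSE 2-1: Q_total=20.00, C_total=9.00, V=2.22; Q2=6.67, Q1=13.33; dissipated=44.444
Op 2: CLOSE 2-3: Q_total=23.67, C_total=8.00, V=2.96; Q2=8.88, Q3=14.79; dissipated=1.300
Op 3: CLOSE 1-2: Q_total=22.21, C_total=9.00, V=2.47; Q1=14.81, Q2=7.40; dissipated=0.542
Op 4: GROUND 3: Q3=0; energy lost=21.879
Final charges: Q1=14.81, Q2=7.40, Q3=0.00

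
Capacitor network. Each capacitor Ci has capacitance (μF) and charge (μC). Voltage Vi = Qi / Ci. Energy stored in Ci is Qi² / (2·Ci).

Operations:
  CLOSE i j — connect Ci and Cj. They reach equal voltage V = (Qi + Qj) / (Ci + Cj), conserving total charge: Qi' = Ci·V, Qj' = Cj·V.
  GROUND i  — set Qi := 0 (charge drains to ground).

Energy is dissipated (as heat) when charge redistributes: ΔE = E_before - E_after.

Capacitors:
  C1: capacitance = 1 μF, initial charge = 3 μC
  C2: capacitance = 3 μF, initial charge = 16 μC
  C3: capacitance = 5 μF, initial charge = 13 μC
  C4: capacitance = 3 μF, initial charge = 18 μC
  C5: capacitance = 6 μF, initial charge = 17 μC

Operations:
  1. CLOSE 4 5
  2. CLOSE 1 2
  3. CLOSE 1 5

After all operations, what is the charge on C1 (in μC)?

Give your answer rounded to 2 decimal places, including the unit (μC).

Answer: 4.01 μC

Derivation:
Initial: C1(1μF, Q=3μC, V=3.00V), C2(3μF, Q=16μC, V=5.33V), C3(5μF, Q=13μC, V=2.60V), C4(3μF, Q=18μC, V=6.00V), C5(6μF, Q=17μC, V=2.83V)
Op 1: CLOSE 4-5: Q_total=35.00, C_total=9.00, V=3.89; Q4=11.67, Q5=23.33; dissipated=10.028
Op 2: CLOSE 1-2: Q_total=19.00, C_total=4.00, V=4.75; Q1=4.75, Q2=14.25; dissipated=2.042
Op 3: CLOSE 1-5: Q_total=28.08, C_total=7.00, V=4.01; Q1=4.01, Q5=24.07; dissipated=0.318
Final charges: Q1=4.01, Q2=14.25, Q3=13.00, Q4=11.67, Q5=24.07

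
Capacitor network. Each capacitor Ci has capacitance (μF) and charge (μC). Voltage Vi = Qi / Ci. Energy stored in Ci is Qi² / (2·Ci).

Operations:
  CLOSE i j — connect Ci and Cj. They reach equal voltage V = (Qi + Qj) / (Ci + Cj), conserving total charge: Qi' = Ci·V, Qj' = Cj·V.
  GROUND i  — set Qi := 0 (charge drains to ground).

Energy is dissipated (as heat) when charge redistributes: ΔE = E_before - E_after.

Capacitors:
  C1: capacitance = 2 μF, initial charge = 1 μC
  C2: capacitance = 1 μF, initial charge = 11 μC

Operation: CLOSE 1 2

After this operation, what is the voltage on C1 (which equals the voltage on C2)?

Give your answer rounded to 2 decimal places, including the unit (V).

Initial: C1(2μF, Q=1μC, V=0.50V), C2(1μF, Q=11μC, V=11.00V)
Op 1: CLOSE 1-2: Q_total=12.00, C_total=3.00, V=4.00; Q1=8.00, Q2=4.00; dissipated=36.750

Answer: 4.00 V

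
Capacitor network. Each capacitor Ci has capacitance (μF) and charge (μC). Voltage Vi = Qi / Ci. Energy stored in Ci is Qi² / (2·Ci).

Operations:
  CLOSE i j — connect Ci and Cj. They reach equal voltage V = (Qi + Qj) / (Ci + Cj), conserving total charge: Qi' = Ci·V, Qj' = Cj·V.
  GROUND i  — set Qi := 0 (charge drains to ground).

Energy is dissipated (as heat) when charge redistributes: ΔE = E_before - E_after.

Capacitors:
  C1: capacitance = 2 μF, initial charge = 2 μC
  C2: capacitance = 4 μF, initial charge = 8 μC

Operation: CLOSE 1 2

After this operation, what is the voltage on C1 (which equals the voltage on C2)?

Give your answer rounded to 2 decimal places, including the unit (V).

Initial: C1(2μF, Q=2μC, V=1.00V), C2(4μF, Q=8μC, V=2.00V)
Op 1: CLOSE 1-2: Q_total=10.00, C_total=6.00, V=1.67; Q1=3.33, Q2=6.67; dissipated=0.667

Answer: 1.67 V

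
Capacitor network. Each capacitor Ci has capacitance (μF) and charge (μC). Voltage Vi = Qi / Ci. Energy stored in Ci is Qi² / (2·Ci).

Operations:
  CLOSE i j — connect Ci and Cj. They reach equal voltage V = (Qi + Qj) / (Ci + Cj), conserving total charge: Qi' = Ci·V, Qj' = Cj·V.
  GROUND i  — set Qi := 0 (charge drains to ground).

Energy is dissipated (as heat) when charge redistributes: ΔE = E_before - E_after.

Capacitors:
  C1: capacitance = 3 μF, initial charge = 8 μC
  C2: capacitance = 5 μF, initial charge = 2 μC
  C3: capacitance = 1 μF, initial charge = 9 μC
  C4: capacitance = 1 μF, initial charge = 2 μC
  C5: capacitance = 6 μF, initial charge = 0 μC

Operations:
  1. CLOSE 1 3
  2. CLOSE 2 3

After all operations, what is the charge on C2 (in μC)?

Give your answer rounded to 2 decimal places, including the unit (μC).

Answer: 5.21 μC

Derivation:
Initial: C1(3μF, Q=8μC, V=2.67V), C2(5μF, Q=2μC, V=0.40V), C3(1μF, Q=9μC, V=9.00V), C4(1μF, Q=2μC, V=2.00V), C5(6μF, Q=0μC, V=0.00V)
Op 1: CLOSE 1-3: Q_total=17.00, C_total=4.00, V=4.25; Q1=12.75, Q3=4.25; dissipated=15.042
Op 2: CLOSE 2-3: Q_total=6.25, C_total=6.00, V=1.04; Q2=5.21, Q3=1.04; dissipated=6.176
Final charges: Q1=12.75, Q2=5.21, Q3=1.04, Q4=2.00, Q5=0.00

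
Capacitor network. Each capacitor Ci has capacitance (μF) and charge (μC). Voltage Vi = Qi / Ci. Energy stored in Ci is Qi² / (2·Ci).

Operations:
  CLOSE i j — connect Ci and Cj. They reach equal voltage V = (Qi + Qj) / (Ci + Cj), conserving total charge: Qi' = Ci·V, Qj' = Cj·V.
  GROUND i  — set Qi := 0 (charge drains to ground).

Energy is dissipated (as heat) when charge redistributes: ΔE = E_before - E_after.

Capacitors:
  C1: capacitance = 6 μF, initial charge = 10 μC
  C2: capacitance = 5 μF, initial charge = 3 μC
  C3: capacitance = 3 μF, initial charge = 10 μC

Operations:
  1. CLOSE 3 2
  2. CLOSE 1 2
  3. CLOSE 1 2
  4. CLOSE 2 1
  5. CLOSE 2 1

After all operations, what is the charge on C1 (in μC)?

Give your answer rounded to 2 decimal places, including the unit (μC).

Initial: C1(6μF, Q=10μC, V=1.67V), C2(5μF, Q=3μC, V=0.60V), C3(3μF, Q=10μC, V=3.33V)
Op 1: CLOSE 3-2: Q_total=13.00, C_total=8.00, V=1.62; Q3=4.88, Q2=8.12; dissipated=7.004
Op 2: CLOSE 1-2: Q_total=18.12, C_total=11.00, V=1.65; Q1=9.89, Q2=8.24; dissipated=0.002
Op 3: CLOSE 1-2: Q_total=18.12, C_total=11.00, V=1.65; Q1=9.89, Q2=8.24; dissipated=0.000
Op 4: CLOSE 2-1: Q_total=18.12, C_total=11.00, V=1.65; Q2=8.24, Q1=9.89; dissipated=0.000
Op 5: CLOSE 2-1: Q_total=18.12, C_total=11.00, V=1.65; Q2=8.24, Q1=9.89; dissipated=0.000
Final charges: Q1=9.89, Q2=8.24, Q3=4.88

Answer: 9.89 μC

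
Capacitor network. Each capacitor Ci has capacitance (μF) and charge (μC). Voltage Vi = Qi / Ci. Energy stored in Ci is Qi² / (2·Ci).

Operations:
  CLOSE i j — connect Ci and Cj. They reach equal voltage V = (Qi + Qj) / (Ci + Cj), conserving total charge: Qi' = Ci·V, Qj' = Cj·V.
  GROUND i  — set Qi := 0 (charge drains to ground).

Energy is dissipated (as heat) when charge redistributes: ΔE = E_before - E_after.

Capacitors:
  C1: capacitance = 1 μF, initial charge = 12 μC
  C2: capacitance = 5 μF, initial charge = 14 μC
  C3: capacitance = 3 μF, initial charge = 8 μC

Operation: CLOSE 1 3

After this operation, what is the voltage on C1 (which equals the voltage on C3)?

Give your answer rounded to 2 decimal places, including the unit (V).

Answer: 5.00 V

Derivation:
Initial: C1(1μF, Q=12μC, V=12.00V), C2(5μF, Q=14μC, V=2.80V), C3(3μF, Q=8μC, V=2.67V)
Op 1: CLOSE 1-3: Q_total=20.00, C_total=4.00, V=5.00; Q1=5.00, Q3=15.00; dissipated=32.667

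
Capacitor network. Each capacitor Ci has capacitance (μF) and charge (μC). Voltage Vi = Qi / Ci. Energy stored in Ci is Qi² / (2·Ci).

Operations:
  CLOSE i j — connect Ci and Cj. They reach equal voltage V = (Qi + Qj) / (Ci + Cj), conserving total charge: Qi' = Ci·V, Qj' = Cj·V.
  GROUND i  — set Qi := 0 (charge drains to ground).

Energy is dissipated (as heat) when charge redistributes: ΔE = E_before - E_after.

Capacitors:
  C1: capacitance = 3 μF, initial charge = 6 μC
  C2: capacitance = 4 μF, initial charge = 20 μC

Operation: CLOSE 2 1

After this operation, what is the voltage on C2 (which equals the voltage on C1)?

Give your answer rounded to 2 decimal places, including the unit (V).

Initial: C1(3μF, Q=6μC, V=2.00V), C2(4μF, Q=20μC, V=5.00V)
Op 1: CLOSE 2-1: Q_total=26.00, C_total=7.00, V=3.71; Q2=14.86, Q1=11.14; dissipated=7.714

Answer: 3.71 V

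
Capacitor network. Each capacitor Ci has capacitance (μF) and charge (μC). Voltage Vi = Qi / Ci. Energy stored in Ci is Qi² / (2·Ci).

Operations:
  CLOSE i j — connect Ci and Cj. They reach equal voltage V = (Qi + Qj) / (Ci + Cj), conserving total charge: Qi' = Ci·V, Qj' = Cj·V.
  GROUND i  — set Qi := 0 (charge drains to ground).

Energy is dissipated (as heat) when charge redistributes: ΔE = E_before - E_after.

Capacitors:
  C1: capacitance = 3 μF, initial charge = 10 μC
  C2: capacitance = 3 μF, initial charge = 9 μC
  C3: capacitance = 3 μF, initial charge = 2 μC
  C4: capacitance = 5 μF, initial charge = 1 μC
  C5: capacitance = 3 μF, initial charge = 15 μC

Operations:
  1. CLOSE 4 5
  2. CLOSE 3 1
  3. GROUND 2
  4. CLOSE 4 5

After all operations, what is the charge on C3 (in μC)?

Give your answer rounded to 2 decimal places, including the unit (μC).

Initial: C1(3μF, Q=10μC, V=3.33V), C2(3μF, Q=9μC, V=3.00V), C3(3μF, Q=2μC, V=0.67V), C4(5μF, Q=1μC, V=0.20V), C5(3μF, Q=15μC, V=5.00V)
Op 1: CLOSE 4-5: Q_total=16.00, C_total=8.00, V=2.00; Q4=10.00, Q5=6.00; dissipated=21.600
Op 2: CLOSE 3-1: Q_total=12.00, C_total=6.00, V=2.00; Q3=6.00, Q1=6.00; dissipated=5.333
Op 3: GROUND 2: Q2=0; energy lost=13.500
Op 4: CLOSE 4-5: Q_total=16.00, C_total=8.00, V=2.00; Q4=10.00, Q5=6.00; dissipated=0.000
Final charges: Q1=6.00, Q2=0.00, Q3=6.00, Q4=10.00, Q5=6.00

Answer: 6.00 μC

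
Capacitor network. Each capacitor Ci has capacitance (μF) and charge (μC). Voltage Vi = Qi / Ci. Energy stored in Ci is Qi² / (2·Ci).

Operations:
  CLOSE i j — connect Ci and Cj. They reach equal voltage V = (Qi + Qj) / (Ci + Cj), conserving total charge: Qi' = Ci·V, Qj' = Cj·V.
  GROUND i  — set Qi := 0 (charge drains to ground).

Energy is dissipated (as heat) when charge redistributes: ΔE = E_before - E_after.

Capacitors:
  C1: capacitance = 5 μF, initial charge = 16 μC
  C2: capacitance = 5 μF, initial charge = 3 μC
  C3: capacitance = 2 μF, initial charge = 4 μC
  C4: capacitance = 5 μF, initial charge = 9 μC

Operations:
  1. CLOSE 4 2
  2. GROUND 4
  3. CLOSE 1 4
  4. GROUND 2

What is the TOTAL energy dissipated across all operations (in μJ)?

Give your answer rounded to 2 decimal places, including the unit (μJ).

Initial: C1(5μF, Q=16μC, V=3.20V), C2(5μF, Q=3μC, V=0.60V), C3(2μF, Q=4μC, V=2.00V), C4(5μF, Q=9μC, V=1.80V)
Op 1: CLOSE 4-2: Q_total=12.00, C_total=10.00, V=1.20; Q4=6.00, Q2=6.00; dissipated=1.800
Op 2: GROUND 4: Q4=0; energy lost=3.600
Op 3: CLOSE 1-4: Q_total=16.00, C_total=10.00, V=1.60; Q1=8.00, Q4=8.00; dissipated=12.800
Op 4: GROUND 2: Q2=0; energy lost=3.600
Total dissipated: 21.800 μJ

Answer: 21.80 μJ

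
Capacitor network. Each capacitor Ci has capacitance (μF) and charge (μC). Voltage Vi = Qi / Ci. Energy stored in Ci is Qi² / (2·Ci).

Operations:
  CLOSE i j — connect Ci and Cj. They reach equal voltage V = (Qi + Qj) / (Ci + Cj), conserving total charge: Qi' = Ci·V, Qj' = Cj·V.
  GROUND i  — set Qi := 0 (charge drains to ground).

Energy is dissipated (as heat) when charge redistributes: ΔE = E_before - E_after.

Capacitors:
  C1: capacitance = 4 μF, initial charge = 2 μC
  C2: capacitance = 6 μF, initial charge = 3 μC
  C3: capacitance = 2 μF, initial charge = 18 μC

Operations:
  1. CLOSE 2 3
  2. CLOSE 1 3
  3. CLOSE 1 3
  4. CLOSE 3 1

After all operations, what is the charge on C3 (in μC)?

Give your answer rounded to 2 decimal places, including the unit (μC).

Answer: 2.42 μC

Derivation:
Initial: C1(4μF, Q=2μC, V=0.50V), C2(6μF, Q=3μC, V=0.50V), C3(2μF, Q=18μC, V=9.00V)
Op 1: CLOSE 2-3: Q_total=21.00, C_total=8.00, V=2.62; Q2=15.75, Q3=5.25; dissipated=54.188
Op 2: CLOSE 1-3: Q_total=7.25, C_total=6.00, V=1.21; Q1=4.83, Q3=2.42; dissipated=3.010
Op 3: CLOSE 1-3: Q_total=7.25, C_total=6.00, V=1.21; Q1=4.83, Q3=2.42; dissipated=0.000
Op 4: CLOSE 3-1: Q_total=7.25, C_total=6.00, V=1.21; Q3=2.42, Q1=4.83; dissipated=0.000
Final charges: Q1=4.83, Q2=15.75, Q3=2.42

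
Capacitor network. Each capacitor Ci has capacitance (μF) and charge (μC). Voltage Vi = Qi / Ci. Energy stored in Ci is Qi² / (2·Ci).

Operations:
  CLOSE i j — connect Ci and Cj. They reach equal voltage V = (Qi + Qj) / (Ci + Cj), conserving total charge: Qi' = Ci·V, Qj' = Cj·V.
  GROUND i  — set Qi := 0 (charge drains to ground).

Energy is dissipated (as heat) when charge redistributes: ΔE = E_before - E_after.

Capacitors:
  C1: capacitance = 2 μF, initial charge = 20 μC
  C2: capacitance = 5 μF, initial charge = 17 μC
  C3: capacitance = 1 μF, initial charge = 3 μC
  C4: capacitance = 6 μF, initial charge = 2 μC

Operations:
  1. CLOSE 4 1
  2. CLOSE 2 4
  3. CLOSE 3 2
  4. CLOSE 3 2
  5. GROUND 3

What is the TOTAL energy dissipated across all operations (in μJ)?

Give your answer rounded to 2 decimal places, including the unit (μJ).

Answer: 75.27 μJ

Derivation:
Initial: C1(2μF, Q=20μC, V=10.00V), C2(5μF, Q=17μC, V=3.40V), C3(1μF, Q=3μC, V=3.00V), C4(6μF, Q=2μC, V=0.33V)
Op 1: CLOSE 4-1: Q_total=22.00, C_total=8.00, V=2.75; Q4=16.50, Q1=5.50; dissipated=70.083
Op 2: CLOSE 2-4: Q_total=33.50, C_total=11.00, V=3.05; Q2=15.23, Q4=18.27; dissipated=0.576
Op 3: CLOSE 3-2: Q_total=18.23, C_total=6.00, V=3.04; Q3=3.04, Q2=15.19; dissipated=0.001
Op 4: CLOSE 3-2: Q_total=18.23, C_total=6.00, V=3.04; Q3=3.04, Q2=15.19; dissipated=0.000
Op 5: GROUND 3: Q3=0; energy lost=4.614
Total dissipated: 75.275 μJ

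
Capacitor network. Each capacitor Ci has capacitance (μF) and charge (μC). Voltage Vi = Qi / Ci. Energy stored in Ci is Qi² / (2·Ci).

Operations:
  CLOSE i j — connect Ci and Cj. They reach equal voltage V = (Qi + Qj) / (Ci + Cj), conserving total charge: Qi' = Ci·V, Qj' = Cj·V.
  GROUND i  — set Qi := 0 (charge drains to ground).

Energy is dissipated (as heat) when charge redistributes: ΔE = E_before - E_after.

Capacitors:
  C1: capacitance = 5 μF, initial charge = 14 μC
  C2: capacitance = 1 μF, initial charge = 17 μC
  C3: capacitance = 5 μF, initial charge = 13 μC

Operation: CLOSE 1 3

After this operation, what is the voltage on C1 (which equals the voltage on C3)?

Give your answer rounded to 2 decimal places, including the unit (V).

Answer: 2.70 V

Derivation:
Initial: C1(5μF, Q=14μC, V=2.80V), C2(1μF, Q=17μC, V=17.00V), C3(5μF, Q=13μC, V=2.60V)
Op 1: CLOSE 1-3: Q_total=27.00, C_total=10.00, V=2.70; Q1=13.50, Q3=13.50; dissipated=0.050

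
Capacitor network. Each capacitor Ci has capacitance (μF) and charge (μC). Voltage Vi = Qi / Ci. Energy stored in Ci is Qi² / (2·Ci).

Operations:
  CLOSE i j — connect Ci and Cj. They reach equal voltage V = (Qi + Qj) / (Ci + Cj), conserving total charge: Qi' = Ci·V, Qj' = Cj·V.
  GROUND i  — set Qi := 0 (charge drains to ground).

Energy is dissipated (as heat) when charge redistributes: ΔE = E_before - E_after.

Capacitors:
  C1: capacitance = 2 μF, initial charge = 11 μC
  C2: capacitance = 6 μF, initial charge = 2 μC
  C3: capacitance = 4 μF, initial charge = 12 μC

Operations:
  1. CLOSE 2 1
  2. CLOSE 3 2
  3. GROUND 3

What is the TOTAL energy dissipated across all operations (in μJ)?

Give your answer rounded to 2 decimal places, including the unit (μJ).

Initial: C1(2μF, Q=11μC, V=5.50V), C2(6μF, Q=2μC, V=0.33V), C3(4μF, Q=12μC, V=3.00V)
Op 1: CLOSE 2-1: Q_total=13.00, C_total=8.00, V=1.62; Q2=9.75, Q1=3.25; dissipated=20.021
Op 2: CLOSE 3-2: Q_total=21.75, C_total=10.00, V=2.17; Q3=8.70, Q2=13.05; dissipated=2.269
Op 3: GROUND 3: Q3=0; energy lost=9.461
Total dissipated: 31.751 μJ

Answer: 31.75 μJ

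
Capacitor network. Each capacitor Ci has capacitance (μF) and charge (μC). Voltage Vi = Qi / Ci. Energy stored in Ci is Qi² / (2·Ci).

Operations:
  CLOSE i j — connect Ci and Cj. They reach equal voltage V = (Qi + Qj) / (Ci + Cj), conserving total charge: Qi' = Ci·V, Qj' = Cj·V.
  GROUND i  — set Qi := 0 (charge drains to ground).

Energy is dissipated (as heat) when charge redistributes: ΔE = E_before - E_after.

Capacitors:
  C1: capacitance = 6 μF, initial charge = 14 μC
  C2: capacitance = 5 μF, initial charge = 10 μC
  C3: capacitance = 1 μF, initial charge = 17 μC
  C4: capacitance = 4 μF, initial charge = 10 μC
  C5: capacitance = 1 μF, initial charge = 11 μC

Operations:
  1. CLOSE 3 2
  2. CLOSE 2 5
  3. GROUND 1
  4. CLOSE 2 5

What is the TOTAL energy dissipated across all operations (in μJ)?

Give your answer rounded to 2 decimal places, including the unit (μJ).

Initial: C1(6μF, Q=14μC, V=2.33V), C2(5μF, Q=10μC, V=2.00V), C3(1μF, Q=17μC, V=17.00V), C4(4μF, Q=10μC, V=2.50V), C5(1μF, Q=11μC, V=11.00V)
Op 1: CLOSE 3-2: Q_total=27.00, C_total=6.00, V=4.50; Q3=4.50, Q2=22.50; dissipated=93.750
Op 2: CLOSE 2-5: Q_total=33.50, C_total=6.00, V=5.58; Q2=27.92, Q5=5.58; dissipated=17.604
Op 3: GROUND 1: Q1=0; energy lost=16.333
Op 4: CLOSE 2-5: Q_total=33.50, C_total=6.00, V=5.58; Q2=27.92, Q5=5.58; dissipated=0.000
Total dissipated: 127.688 μJ

Answer: 127.69 μJ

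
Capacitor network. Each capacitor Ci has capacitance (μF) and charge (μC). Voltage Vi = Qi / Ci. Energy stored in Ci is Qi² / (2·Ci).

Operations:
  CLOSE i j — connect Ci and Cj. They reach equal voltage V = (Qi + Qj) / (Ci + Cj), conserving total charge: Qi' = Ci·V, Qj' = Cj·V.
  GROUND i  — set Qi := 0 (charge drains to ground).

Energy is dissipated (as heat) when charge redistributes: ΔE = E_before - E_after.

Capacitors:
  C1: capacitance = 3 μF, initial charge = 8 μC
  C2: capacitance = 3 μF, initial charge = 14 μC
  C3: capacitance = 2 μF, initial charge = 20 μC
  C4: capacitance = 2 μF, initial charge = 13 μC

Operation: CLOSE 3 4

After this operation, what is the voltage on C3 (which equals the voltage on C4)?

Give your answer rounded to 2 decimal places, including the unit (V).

Answer: 8.25 V

Derivation:
Initial: C1(3μF, Q=8μC, V=2.67V), C2(3μF, Q=14μC, V=4.67V), C3(2μF, Q=20μC, V=10.00V), C4(2μF, Q=13μC, V=6.50V)
Op 1: CLOSE 3-4: Q_total=33.00, C_total=4.00, V=8.25; Q3=16.50, Q4=16.50; dissipated=6.125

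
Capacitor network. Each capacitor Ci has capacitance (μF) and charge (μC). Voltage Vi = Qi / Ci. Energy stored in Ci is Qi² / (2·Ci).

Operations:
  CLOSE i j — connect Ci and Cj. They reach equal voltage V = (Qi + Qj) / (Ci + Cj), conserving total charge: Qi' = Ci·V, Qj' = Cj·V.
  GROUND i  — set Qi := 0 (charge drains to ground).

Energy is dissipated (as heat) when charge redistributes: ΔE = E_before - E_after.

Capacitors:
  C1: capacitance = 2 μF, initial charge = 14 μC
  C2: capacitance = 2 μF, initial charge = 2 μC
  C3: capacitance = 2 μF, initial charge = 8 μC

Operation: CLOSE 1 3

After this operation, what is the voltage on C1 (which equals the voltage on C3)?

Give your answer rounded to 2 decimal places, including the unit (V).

Initial: C1(2μF, Q=14μC, V=7.00V), C2(2μF, Q=2μC, V=1.00V), C3(2μF, Q=8μC, V=4.00V)
Op 1: CLOSE 1-3: Q_total=22.00, C_total=4.00, V=5.50; Q1=11.00, Q3=11.00; dissipated=4.500

Answer: 5.50 V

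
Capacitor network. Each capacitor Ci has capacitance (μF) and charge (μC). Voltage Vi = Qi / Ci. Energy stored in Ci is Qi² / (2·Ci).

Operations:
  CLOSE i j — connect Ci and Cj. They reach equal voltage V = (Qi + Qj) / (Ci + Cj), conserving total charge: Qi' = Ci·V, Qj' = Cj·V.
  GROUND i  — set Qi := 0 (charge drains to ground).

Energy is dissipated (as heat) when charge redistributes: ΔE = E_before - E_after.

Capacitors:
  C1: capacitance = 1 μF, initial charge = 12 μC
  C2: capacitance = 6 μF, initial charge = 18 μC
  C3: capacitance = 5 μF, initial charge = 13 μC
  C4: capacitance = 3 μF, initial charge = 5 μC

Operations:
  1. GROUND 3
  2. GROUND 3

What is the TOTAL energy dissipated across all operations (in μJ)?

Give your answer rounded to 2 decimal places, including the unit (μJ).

Initial: C1(1μF, Q=12μC, V=12.00V), C2(6μF, Q=18μC, V=3.00V), C3(5μF, Q=13μC, V=2.60V), C4(3μF, Q=5μC, V=1.67V)
Op 1: GROUND 3: Q3=0; energy lost=16.900
Op 2: GROUND 3: Q3=0; energy lost=0.000
Total dissipated: 16.900 μJ

Answer: 16.90 μJ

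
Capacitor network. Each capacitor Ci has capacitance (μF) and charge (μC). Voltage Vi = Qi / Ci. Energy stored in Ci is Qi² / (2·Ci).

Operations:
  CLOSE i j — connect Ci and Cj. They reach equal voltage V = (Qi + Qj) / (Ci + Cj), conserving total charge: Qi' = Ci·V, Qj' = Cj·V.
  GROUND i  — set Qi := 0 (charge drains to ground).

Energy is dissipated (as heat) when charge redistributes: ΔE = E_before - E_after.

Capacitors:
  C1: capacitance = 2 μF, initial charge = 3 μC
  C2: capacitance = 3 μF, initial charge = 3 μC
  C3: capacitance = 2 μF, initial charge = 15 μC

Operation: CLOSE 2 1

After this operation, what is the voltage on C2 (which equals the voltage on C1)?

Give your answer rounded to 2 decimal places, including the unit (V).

Initial: C1(2μF, Q=3μC, V=1.50V), C2(3μF, Q=3μC, V=1.00V), C3(2μF, Q=15μC, V=7.50V)
Op 1: CLOSE 2-1: Q_total=6.00, C_total=5.00, V=1.20; Q2=3.60, Q1=2.40; dissipated=0.150

Answer: 1.20 V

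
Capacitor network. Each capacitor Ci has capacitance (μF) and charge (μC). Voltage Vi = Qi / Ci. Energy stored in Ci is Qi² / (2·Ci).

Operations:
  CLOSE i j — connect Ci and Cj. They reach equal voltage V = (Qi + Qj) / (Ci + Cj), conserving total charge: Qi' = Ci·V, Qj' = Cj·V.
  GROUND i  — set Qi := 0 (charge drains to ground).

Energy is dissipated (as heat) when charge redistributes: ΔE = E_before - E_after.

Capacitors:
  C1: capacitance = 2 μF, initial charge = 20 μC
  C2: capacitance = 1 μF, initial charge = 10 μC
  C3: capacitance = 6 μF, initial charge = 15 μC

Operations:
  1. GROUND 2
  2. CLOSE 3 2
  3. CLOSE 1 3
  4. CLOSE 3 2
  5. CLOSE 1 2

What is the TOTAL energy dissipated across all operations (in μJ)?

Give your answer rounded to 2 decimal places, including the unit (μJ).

Answer: 100.66 μJ

Derivation:
Initial: C1(2μF, Q=20μC, V=10.00V), C2(1μF, Q=10μC, V=10.00V), C3(6μF, Q=15μC, V=2.50V)
Op 1: GROUND 2: Q2=0; energy lost=50.000
Op 2: CLOSE 3-2: Q_total=15.00, C_total=7.00, V=2.14; Q3=12.86, Q2=2.14; dissipated=2.679
Op 3: CLOSE 1-3: Q_total=32.86, C_total=8.00, V=4.11; Q1=8.21, Q3=24.64; dissipated=46.301
Op 4: CLOSE 3-2: Q_total=26.79, C_total=7.00, V=3.83; Q3=22.96, Q2=3.83; dissipated=1.654
Op 5: CLOSE 1-2: Q_total=12.04, C_total=3.00, V=4.01; Q1=8.03, Q2=4.01; dissipated=0.026
Total dissipated: 100.659 μJ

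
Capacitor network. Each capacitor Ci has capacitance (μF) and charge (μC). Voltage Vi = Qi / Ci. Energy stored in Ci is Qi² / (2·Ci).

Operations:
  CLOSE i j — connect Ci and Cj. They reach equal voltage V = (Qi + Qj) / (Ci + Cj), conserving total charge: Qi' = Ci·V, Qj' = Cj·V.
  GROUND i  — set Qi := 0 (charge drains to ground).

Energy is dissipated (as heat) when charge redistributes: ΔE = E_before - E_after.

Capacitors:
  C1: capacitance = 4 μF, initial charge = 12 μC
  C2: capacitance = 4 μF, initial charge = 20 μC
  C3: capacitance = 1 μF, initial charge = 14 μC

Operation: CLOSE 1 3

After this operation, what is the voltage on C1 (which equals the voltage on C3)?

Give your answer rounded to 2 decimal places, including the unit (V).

Answer: 5.20 V

Derivation:
Initial: C1(4μF, Q=12μC, V=3.00V), C2(4μF, Q=20μC, V=5.00V), C3(1μF, Q=14μC, V=14.00V)
Op 1: CLOSE 1-3: Q_total=26.00, C_total=5.00, V=5.20; Q1=20.80, Q3=5.20; dissipated=48.400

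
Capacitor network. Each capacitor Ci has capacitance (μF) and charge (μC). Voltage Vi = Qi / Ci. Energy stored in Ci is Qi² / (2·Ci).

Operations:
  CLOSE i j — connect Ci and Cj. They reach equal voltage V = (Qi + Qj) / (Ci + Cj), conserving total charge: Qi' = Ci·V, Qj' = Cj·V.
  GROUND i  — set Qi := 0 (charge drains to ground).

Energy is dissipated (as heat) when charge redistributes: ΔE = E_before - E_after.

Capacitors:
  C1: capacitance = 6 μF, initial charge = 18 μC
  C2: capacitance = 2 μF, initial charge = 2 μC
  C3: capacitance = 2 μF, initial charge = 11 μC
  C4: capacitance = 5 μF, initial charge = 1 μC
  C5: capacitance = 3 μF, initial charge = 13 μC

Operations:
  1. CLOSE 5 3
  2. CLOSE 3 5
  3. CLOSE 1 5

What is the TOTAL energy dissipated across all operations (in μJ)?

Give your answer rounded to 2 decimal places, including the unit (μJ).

Answer: 4.06 μJ

Derivation:
Initial: C1(6μF, Q=18μC, V=3.00V), C2(2μF, Q=2μC, V=1.00V), C3(2μF, Q=11μC, V=5.50V), C4(5μF, Q=1μC, V=0.20V), C5(3μF, Q=13μC, V=4.33V)
Op 1: CLOSE 5-3: Q_total=24.00, C_total=5.00, V=4.80; Q5=14.40, Q3=9.60; dissipated=0.817
Op 2: CLOSE 3-5: Q_total=24.00, C_total=5.00, V=4.80; Q3=9.60, Q5=14.40; dissipated=0.000
Op 3: CLOSE 1-5: Q_total=32.40, C_total=9.00, V=3.60; Q1=21.60, Q5=10.80; dissipated=3.240
Total dissipated: 4.057 μJ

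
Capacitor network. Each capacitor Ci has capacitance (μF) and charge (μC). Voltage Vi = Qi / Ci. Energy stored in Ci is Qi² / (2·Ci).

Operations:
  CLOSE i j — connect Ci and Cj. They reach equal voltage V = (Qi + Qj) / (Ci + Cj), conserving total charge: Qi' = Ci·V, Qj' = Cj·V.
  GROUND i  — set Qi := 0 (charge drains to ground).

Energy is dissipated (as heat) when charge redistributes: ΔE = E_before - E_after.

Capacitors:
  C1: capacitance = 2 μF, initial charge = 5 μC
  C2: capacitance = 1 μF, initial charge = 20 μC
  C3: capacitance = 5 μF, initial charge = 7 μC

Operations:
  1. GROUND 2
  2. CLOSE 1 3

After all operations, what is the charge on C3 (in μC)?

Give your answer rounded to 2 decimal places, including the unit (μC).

Initial: C1(2μF, Q=5μC, V=2.50V), C2(1μF, Q=20μC, V=20.00V), C3(5μF, Q=7μC, V=1.40V)
Op 1: GROUND 2: Q2=0; energy lost=200.000
Op 2: CLOSE 1-3: Q_total=12.00, C_total=7.00, V=1.71; Q1=3.43, Q3=8.57; dissipated=0.864
Final charges: Q1=3.43, Q2=0.00, Q3=8.57

Answer: 8.57 μC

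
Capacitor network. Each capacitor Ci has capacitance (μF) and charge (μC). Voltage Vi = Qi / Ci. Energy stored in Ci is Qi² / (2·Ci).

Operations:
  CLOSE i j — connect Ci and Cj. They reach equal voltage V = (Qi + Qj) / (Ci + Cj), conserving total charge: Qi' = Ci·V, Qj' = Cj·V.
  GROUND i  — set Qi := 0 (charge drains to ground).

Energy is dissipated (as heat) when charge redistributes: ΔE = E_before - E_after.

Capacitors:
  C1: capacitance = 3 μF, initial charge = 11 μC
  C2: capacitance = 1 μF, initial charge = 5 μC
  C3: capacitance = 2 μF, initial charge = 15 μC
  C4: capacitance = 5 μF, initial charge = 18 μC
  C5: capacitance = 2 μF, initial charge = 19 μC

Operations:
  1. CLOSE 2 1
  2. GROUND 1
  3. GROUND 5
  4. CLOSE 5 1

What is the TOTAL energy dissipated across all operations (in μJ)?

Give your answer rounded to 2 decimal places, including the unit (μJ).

Answer: 114.92 μJ

Derivation:
Initial: C1(3μF, Q=11μC, V=3.67V), C2(1μF, Q=5μC, V=5.00V), C3(2μF, Q=15μC, V=7.50V), C4(5μF, Q=18μC, V=3.60V), C5(2μF, Q=19μC, V=9.50V)
Op 1: CLOSE 2-1: Q_total=16.00, C_total=4.00, V=4.00; Q2=4.00, Q1=12.00; dissipated=0.667
Op 2: GROUND 1: Q1=0; energy lost=24.000
Op 3: GROUND 5: Q5=0; energy lost=90.250
Op 4: CLOSE 5-1: Q_total=0.00, C_total=5.00, V=0.00; Q5=0.00, Q1=0.00; dissipated=0.000
Total dissipated: 114.917 μJ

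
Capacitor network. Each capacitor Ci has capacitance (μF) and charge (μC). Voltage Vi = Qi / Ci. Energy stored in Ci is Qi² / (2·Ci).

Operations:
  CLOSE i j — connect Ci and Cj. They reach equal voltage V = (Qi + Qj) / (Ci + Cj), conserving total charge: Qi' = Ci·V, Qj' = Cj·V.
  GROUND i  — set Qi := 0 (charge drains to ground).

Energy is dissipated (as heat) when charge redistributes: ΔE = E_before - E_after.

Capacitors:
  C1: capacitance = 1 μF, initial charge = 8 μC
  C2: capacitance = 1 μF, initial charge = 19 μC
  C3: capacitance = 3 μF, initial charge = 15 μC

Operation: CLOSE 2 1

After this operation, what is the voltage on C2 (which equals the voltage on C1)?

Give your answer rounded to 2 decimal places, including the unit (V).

Answer: 13.50 V

Derivation:
Initial: C1(1μF, Q=8μC, V=8.00V), C2(1μF, Q=19μC, V=19.00V), C3(3μF, Q=15μC, V=5.00V)
Op 1: CLOSE 2-1: Q_total=27.00, C_total=2.00, V=13.50; Q2=13.50, Q1=13.50; dissipated=30.250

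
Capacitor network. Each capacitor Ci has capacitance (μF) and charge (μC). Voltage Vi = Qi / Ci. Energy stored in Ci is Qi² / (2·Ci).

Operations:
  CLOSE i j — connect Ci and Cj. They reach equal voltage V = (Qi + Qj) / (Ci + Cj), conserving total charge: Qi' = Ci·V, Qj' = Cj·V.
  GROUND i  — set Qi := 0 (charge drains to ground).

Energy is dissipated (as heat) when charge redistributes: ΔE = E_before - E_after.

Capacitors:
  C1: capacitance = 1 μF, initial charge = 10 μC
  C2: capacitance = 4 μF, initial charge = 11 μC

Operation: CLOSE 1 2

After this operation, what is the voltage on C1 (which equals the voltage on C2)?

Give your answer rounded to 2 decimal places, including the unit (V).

Answer: 4.20 V

Derivation:
Initial: C1(1μF, Q=10μC, V=10.00V), C2(4μF, Q=11μC, V=2.75V)
Op 1: CLOSE 1-2: Q_total=21.00, C_total=5.00, V=4.20; Q1=4.20, Q2=16.80; dissipated=21.025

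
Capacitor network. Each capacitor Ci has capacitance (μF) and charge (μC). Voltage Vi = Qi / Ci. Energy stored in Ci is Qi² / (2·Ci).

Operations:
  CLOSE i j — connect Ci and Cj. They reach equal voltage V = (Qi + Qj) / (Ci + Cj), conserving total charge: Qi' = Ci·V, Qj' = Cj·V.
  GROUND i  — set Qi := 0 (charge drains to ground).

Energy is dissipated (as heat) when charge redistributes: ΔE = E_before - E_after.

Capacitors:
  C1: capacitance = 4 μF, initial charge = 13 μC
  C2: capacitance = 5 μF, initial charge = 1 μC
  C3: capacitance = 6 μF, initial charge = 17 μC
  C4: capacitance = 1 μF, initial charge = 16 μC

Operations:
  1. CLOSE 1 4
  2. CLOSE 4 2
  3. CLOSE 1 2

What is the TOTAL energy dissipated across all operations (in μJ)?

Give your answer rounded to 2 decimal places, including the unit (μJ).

Initial: C1(4μF, Q=13μC, V=3.25V), C2(5μF, Q=1μC, V=0.20V), C3(6μF, Q=17μC, V=2.83V), C4(1μF, Q=16μC, V=16.00V)
Op 1: CLOSE 1-4: Q_total=29.00, C_total=5.00, V=5.80; Q1=23.20, Q4=5.80; dissipated=65.025
Op 2: CLOSE 4-2: Q_total=6.80, C_total=6.00, V=1.13; Q4=1.13, Q2=5.67; dissipated=13.067
Op 3: CLOSE 1-2: Q_total=28.87, C_total=9.00, V=3.21; Q1=12.83, Q2=16.04; dissipated=24.198
Total dissipated: 102.289 μJ

Answer: 102.29 μJ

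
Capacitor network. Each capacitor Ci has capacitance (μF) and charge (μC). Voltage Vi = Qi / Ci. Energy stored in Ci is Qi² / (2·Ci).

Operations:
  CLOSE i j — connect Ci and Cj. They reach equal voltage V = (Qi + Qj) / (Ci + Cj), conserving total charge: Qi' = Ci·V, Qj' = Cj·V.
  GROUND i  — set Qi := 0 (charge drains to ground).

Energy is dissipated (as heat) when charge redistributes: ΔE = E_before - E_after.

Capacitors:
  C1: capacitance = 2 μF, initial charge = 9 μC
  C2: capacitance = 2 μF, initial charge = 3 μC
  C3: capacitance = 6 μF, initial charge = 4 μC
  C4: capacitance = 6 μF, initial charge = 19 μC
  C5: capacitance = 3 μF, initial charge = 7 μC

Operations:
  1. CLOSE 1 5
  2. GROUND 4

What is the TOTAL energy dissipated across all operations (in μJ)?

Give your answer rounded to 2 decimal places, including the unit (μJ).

Initial: C1(2μF, Q=9μC, V=4.50V), C2(2μF, Q=3μC, V=1.50V), C3(6μF, Q=4μC, V=0.67V), C4(6μF, Q=19μC, V=3.17V), C5(3μF, Q=7μC, V=2.33V)
Op 1: CLOSE 1-5: Q_total=16.00, C_total=5.00, V=3.20; Q1=6.40, Q5=9.60; dissipated=2.817
Op 2: GROUND 4: Q4=0; energy lost=30.083
Total dissipated: 32.900 μJ

Answer: 32.90 μJ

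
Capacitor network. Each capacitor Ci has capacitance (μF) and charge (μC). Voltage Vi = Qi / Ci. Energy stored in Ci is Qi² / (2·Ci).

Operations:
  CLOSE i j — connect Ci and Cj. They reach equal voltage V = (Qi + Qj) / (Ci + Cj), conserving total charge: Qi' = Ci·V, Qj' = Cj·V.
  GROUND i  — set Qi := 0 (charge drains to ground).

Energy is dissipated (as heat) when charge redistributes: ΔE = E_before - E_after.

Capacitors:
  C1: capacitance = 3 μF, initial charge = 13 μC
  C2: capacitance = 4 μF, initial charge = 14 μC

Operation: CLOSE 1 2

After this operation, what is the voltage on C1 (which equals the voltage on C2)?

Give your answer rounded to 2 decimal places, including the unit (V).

Answer: 3.86 V

Derivation:
Initial: C1(3μF, Q=13μC, V=4.33V), C2(4μF, Q=14μC, V=3.50V)
Op 1: CLOSE 1-2: Q_total=27.00, C_total=7.00, V=3.86; Q1=11.57, Q2=15.43; dissipated=0.595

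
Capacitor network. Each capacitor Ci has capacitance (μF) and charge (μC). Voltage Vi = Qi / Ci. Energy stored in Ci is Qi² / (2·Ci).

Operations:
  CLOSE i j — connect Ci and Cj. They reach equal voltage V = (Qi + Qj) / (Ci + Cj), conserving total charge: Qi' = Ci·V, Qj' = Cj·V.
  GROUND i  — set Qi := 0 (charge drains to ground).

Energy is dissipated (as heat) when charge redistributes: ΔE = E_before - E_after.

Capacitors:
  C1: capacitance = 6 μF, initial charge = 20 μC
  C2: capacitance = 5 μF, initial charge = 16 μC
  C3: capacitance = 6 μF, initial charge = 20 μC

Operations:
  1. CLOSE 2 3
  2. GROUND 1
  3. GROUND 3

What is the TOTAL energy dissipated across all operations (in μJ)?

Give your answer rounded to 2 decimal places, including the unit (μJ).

Answer: 65.49 μJ

Derivation:
Initial: C1(6μF, Q=20μC, V=3.33V), C2(5μF, Q=16μC, V=3.20V), C3(6μF, Q=20μC, V=3.33V)
Op 1: CLOSE 2-3: Q_total=36.00, C_total=11.00, V=3.27; Q2=16.36, Q3=19.64; dissipated=0.024
Op 2: GROUND 1: Q1=0; energy lost=33.333
Op 3: GROUND 3: Q3=0; energy lost=32.132
Total dissipated: 65.490 μJ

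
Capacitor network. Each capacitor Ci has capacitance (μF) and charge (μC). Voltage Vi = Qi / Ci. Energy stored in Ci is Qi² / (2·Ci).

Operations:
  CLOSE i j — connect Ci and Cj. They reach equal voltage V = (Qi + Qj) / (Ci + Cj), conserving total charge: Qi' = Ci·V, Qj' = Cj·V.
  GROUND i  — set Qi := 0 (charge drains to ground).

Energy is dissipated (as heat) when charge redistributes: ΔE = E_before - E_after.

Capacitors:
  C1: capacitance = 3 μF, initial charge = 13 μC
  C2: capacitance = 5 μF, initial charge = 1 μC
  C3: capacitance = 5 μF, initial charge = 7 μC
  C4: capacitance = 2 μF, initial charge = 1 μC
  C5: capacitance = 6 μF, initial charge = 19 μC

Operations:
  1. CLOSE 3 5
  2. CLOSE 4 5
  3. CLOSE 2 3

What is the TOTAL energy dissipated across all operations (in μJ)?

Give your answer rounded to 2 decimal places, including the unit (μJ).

Initial: C1(3μF, Q=13μC, V=4.33V), C2(5μF, Q=1μC, V=0.20V), C3(5μF, Q=7μC, V=1.40V), C4(2μF, Q=1μC, V=0.50V), C5(6μF, Q=19μC, V=3.17V)
Op 1: CLOSE 3-5: Q_total=26.00, C_total=11.00, V=2.36; Q3=11.82, Q5=14.18; dissipated=4.256
Op 2: CLOSE 4-5: Q_total=15.18, C_total=8.00, V=1.90; Q4=3.80, Q5=11.39; dissipated=2.605
Op 3: CLOSE 2-3: Q_total=12.82, C_total=10.00, V=1.28; Q2=6.41, Q3=6.41; dissipated=5.852
Total dissipated: 12.713 μJ

Answer: 12.71 μJ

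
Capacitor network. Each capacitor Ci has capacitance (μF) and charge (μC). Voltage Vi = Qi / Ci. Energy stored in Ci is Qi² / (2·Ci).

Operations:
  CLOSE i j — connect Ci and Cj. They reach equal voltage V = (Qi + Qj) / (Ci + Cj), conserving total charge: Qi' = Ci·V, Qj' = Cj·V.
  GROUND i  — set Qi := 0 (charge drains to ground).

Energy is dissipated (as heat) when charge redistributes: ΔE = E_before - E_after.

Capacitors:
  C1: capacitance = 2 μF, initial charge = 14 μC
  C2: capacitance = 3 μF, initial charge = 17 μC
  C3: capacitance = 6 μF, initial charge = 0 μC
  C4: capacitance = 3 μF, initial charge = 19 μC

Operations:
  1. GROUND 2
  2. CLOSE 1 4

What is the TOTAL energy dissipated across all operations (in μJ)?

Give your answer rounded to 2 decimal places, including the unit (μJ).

Answer: 48.43 μJ

Derivation:
Initial: C1(2μF, Q=14μC, V=7.00V), C2(3μF, Q=17μC, V=5.67V), C3(6μF, Q=0μC, V=0.00V), C4(3μF, Q=19μC, V=6.33V)
Op 1: GROUND 2: Q2=0; energy lost=48.167
Op 2: CLOSE 1-4: Q_total=33.00, C_total=5.00, V=6.60; Q1=13.20, Q4=19.80; dissipated=0.267
Total dissipated: 48.433 μJ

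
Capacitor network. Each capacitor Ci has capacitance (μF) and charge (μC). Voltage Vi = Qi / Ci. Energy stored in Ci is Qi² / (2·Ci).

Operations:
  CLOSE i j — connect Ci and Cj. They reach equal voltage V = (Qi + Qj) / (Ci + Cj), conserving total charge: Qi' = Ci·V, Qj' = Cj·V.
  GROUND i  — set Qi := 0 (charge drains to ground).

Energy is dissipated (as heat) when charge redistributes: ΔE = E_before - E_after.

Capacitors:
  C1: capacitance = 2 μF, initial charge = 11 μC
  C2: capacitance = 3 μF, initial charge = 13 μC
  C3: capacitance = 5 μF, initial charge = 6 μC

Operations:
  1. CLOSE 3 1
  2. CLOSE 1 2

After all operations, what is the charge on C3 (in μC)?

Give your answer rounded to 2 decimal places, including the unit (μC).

Answer: 12.14 μC

Derivation:
Initial: C1(2μF, Q=11μC, V=5.50V), C2(3μF, Q=13μC, V=4.33V), C3(5μF, Q=6μC, V=1.20V)
Op 1: CLOSE 3-1: Q_total=17.00, C_total=7.00, V=2.43; Q3=12.14, Q1=4.86; dissipated=13.207
Op 2: CLOSE 1-2: Q_total=17.86, C_total=5.00, V=3.57; Q1=7.14, Q2=10.71; dissipated=2.177
Final charges: Q1=7.14, Q2=10.71, Q3=12.14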